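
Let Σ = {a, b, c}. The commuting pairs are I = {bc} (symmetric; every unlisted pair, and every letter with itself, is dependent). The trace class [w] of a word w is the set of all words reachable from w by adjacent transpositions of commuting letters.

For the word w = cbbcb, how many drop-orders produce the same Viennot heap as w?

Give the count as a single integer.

#0=c has no predecessor
#1=b has no predecessor
#2=b depends on [1:b]
#3=c depends on [0:c]
#4=b depends on [2:b]
sources: [0:c, 1:b]
N(rest) = Σ N(rest − s) over sources s of rest; N(one piece) = 1:
  size 1 → [3]=1  [4]=1
  size 2 → [0,3]=1  [2,4]=1  [3,4]=2
  size 3 → [0,3,4]=3  [1,2,4]=1  [2,3,4]=3
  first=0(c) contributes 4
  first=1(b) contributes 6
|[w]| = 10

10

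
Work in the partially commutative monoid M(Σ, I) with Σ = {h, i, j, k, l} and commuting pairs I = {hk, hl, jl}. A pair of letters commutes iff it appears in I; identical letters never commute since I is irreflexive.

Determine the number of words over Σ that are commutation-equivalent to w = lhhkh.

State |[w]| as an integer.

piece 0:l — minimal
piece 1:h — minimal
piece 2:h rests on {1:h}
piece 3:k rests on {0:l}
piece 4:h rests on {2:h}
minimal pieces: {0:l, 1:h}
ways to finish when only these pieces remain (= sum over removing one remaining piece with nothing left below it):
  1 left: {3}→1  {4}→1
  2 left: {0,3}→1  {2,4}→1  {3,4}→2
  3 left: {0,3,4}→3  {1,2,4}→1  {2,3,4}→3
  placing 0:l first → 4 extensions
  placing 1:h first → 6 extensions
total linear extensions = 10

10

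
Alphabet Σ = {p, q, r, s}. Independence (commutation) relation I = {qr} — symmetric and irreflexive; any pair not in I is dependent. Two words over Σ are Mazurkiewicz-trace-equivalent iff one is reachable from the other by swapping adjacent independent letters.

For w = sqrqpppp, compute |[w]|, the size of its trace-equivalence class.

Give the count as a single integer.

3

#0=s has no predecessor
#1=q depends on [0:s]
#2=r depends on [0:s]
#3=q depends on [1:q]
#4=p depends on [2:r, 3:q]
#5=p depends on [4:p]
#6=p depends on [5:p]
#7=p depends on [6:p]
sources: [0:s]
N(rest) = Σ N(rest − s) over sources s of rest; N(one piece) = 1:
  size 1 → [7]=1
  size 2 → [6,7]=1
  size 3 → [5,6,7]=1
  size 4 → [4,5,6,7]=1
  size 5 → [2,4,5,6,7]=1  [3,4,5,6,7]=1
  size 6 → [1,3,4,5,6,7]=1  [2,3,4,5,6,7]=2
  first=0(s) contributes 3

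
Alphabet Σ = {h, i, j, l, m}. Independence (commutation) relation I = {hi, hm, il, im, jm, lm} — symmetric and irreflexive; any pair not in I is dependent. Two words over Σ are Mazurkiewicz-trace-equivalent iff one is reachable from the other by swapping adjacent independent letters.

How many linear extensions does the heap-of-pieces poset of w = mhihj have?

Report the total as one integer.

15

#0=m has no predecessor
#1=h has no predecessor
#2=i has no predecessor
#3=h depends on [1:h]
#4=j depends on [2:i, 3:h]
sources: [0:m, 1:h, 2:i]
N(rest) = Σ N(rest − s) over sources s of rest; N(one piece) = 1:
  size 1 → [0]=1  [4]=1
  size 2 → [0,4]=2  [2,4]=1  [3,4]=1
  size 3 → [0,2,4]=3  [0,3,4]=3  [1,3,4]=1  [2,3,4]=2
  first=0(m) contributes 3
  first=1(h) contributes 8
  first=2(i) contributes 4
|[w]| = 15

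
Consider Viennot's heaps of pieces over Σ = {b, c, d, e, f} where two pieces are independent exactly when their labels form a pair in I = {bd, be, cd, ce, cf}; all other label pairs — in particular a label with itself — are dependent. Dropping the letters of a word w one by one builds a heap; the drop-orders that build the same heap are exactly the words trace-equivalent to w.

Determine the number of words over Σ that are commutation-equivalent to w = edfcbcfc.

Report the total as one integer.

#0=e has no predecessor
#1=d depends on [0:e]
#2=f depends on [1:d]
#3=c has no predecessor
#4=b depends on [2:f, 3:c]
#5=c depends on [4:b]
#6=f depends on [4:b]
#7=c depends on [5:c]
sources: [0:e, 3:c]
N(rest) = Σ N(rest − s) over sources s of rest; N(one piece) = 1:
  size 1 → [6]=1  [7]=1
  size 2 → [5,7]=1  [6,7]=2
  size 3 → [5,6,7]=3
  size 4 → [4,5,6,7]=3
  size 5 → [2,4,5,6,7]=3  [3,4,5,6,7]=3
  size 6 → [1,2,4,5,6,7]=3  [2,3,4,5,6,7]=6
  first=0(e) contributes 9
  first=3(c) contributes 3
|[w]| = 12

12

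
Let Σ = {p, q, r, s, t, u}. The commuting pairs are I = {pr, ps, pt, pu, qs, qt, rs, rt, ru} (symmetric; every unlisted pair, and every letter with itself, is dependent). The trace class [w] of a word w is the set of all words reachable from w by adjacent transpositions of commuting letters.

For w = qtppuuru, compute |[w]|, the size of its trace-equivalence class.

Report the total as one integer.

0(q) covers ∅
1(t) covers ∅
2(p) covers 0:q
3(p) covers 2:p
4(u) covers 0:q, 1:t
5(u) covers 4:u
6(r) covers 0:q
7(u) covers 5:u
floor of heap: 0:q, 1:t
completions by unplaced set U, small U first (add the entries for U minus each lowest piece of U):
  |U|=1: {3}:1  {6}:1  {7}:1
  |U|=2: {2,3}:1  {3,6}:2  {3,7}:2  {5,7}:1  {6,7}:2
  |U|=3: {2,3,6}:3  {2,3,7}:3  {3,5,7}:3  {3,6,7}:6  {4,5,7}:1  {5,6,7}:3
  |U|=4: {1,4,5,7}:1  {2,3,5,7}:6  {2,3,6,7}:12  {3,4,5,7}:4  {3,5,6,7}:12  {4,5,6,7}:4
  |U|=5: {1,3,4,5,7}:5  {1,4,5,6,7}:5  {2,3,4,5,7}:10  {2,3,5,6,7}:30  {3,4,5,6,7}:20
  |U|=6: {1,2,3,4,5,7}:15  {1,3,4,5,6,7}:30  {2,3,4,5,6,7}:60
  start at 0(q): 105
  start at 1(t): 60
sum over floor = 165

165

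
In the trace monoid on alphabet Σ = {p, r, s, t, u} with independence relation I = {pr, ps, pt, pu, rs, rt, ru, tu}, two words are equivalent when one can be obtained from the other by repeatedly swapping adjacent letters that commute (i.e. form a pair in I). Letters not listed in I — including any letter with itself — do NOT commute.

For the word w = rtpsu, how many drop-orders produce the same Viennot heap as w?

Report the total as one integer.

piece 0:r — minimal
piece 1:t — minimal
piece 2:p — minimal
piece 3:s rests on {1:t}
piece 4:u rests on {3:s}
minimal pieces: {0:r, 1:t, 2:p}
ways to finish when only these pieces remain (= sum over removing one remaining piece with nothing left below it):
  1 left: {0}→1  {2}→1  {4}→1
  2 left: {0,2}→2  {0,4}→2  {2,4}→2  {3,4}→1
  3 left: {0,2,4}→6  {0,3,4}→3  {1,3,4}→1  {2,3,4}→3
  placing 0:r first → 4 extensions
  placing 1:t first → 12 extensions
  placing 2:p first → 4 extensions
total linear extensions = 20

20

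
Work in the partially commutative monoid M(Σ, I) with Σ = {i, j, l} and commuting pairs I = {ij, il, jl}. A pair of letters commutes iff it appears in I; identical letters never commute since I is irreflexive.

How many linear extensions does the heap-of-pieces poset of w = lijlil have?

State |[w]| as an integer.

60

#0=l has no predecessor
#1=i has no predecessor
#2=j has no predecessor
#3=l depends on [0:l]
#4=i depends on [1:i]
#5=l depends on [3:l]
sources: [0:l, 1:i, 2:j]
N(rest) = Σ N(rest − s) over sources s of rest; N(one piece) = 1:
  size 1 → [2]=1  [4]=1  [5]=1
  size 2 → [1,4]=1  [2,4]=2  [2,5]=2  [3,5]=1  [4,5]=2
  size 3 → [0,3,5]=1  [1,2,4]=3  [1,4,5]=3  [2,3,5]=3  [2,4,5]=6  [3,4,5]=3
  size 4 → [0,2,3,5]=4  [0,3,4,5]=4  [1,2,4,5]=12  [1,3,4,5]=6  [2,3,4,5]=12
  first=0(l) contributes 30
  first=1(i) contributes 20
  first=2(j) contributes 10
|[w]| = 60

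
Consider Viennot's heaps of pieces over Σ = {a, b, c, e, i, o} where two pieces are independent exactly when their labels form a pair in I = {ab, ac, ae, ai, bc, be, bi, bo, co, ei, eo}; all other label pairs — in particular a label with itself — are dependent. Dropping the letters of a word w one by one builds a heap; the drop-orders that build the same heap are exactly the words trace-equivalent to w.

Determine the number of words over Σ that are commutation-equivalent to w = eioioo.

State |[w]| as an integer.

#0=e has no predecessor
#1=i has no predecessor
#2=o depends on [1:i]
#3=i depends on [2:o]
#4=o depends on [3:i]
#5=o depends on [4:o]
sources: [0:e, 1:i]
N(rest) = Σ N(rest − s) over sources s of rest; N(one piece) = 1:
  size 1 → [0]=1  [5]=1
  size 2 → [0,5]=2  [4,5]=1
  size 3 → [0,4,5]=3  [3,4,5]=1
  size 4 → [0,3,4,5]=4  [2,3,4,5]=1
  first=0(e) contributes 1
  first=1(i) contributes 5
|[w]| = 6

6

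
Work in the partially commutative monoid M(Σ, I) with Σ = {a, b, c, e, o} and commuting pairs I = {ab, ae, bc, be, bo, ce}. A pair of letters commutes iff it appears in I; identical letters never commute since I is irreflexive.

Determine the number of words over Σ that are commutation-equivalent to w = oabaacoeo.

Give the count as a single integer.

9

0(o) covers ∅
1(a) covers 0:o
2(b) covers ∅
3(a) covers 1:a
4(a) covers 3:a
5(c) covers 4:a
6(o) covers 5:c
7(e) covers 6:o
8(o) covers 7:e
floor of heap: 0:o, 2:b
completions by unplaced set U, small U first (add the entries for U minus each lowest piece of U):
  |U|=1: {2}:1  {8}:1
  |U|=2: {2,8}:2  {7,8}:1
  |U|=3: {2,7,8}:3  {6,7,8}:1
  |U|=4: {2,6,7,8}:4  {5,6,7,8}:1
  |U|=5: {2,5,6,7,8}:5  {4,5,6,7,8}:1
  |U|=6: {2,4,5,6,7,8}:6  {3,4,5,6,7,8}:1
  |U|=7: {1,3,4,5,6,7,8}:1  {2,3,4,5,6,7,8}:7
  start at 0(o): 8
  start at 2(b): 1
sum over floor = 9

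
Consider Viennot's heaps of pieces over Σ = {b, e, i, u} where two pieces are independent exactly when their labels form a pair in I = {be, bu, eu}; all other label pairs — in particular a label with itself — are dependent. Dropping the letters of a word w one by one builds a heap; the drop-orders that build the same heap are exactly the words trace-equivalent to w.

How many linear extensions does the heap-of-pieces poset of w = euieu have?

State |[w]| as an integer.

4

piece 0:e — minimal
piece 1:u — minimal
piece 2:i rests on {0:e, 1:u}
piece 3:e rests on {2:i}
piece 4:u rests on {2:i}
minimal pieces: {0:e, 1:u}
ways to finish when only these pieces remain (= sum over removing one remaining piece with nothing left below it):
  1 left: {3}→1  {4}→1
  2 left: {3,4}→2
  3 left: {2,3,4}→2
  placing 0:e first → 2 extensions
  placing 1:u first → 2 extensions
total linear extensions = 4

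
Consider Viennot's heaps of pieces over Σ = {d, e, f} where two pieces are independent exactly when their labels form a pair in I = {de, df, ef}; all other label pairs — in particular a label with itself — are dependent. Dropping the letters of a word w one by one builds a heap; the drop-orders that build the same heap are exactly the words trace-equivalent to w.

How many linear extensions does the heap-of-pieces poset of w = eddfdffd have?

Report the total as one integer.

280

#0=e has no predecessor
#1=d has no predecessor
#2=d depends on [1:d]
#3=f has no predecessor
#4=d depends on [2:d]
#5=f depends on [3:f]
#6=f depends on [5:f]
#7=d depends on [4:d]
sources: [0:e, 1:d, 3:f]
N(rest) = Σ N(rest − s) over sources s of rest; N(one piece) = 1:
  size 1 → [0]=1  [6]=1  [7]=1
  size 2 → [0,6]=2  [0,7]=2  [4,7]=1  [5,6]=1  [6,7]=2
  size 3 → [0,4,7]=3  [0,5,6]=3  [0,6,7]=6  [2,4,7]=1  [3,5,6]=1  [4,6,7]=3  [5,6,7]=3
  size 4 → [0,2,4,7]=4  [0,3,5,6]=4  [0,4,6,7]=12  [0,5,6,7]=12  [1,2,4,7]=1  [2,4,6,7]=4  [3,5,6,7]=4  [4,5,6,7]=6
  size 5 → [0,1,2,4,7]=5  [0,2,4,6,7]=20  [0,3,5,6,7]=20  [0,4,5,6,7]=30  [1,2,4,6,7]=5  [2,4,5,6,7]=10  [3,4,5,6,7]=10
  size 6 → [0,1,2,4,6,7]=30  [0,2,4,5,6,7]=60  [0,3,4,5,6,7]=60  [1,2,4,5,6,7]=15  [2,3,4,5,6,7]=20
  first=0(e) contributes 35
  first=1(d) contributes 140
  first=3(f) contributes 105
|[w]| = 280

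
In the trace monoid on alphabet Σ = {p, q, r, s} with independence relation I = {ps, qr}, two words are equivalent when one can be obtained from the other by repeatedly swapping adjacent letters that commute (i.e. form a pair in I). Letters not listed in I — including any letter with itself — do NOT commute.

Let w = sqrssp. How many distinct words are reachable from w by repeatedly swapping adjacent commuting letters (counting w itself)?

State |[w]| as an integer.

6

0(s) covers ∅
1(q) covers 0:s
2(r) covers 0:s
3(s) covers 1:q, 2:r
4(s) covers 3:s
5(p) covers 1:q, 2:r
floor of heap: 0:s
completions by unplaced set U, small U first (add the entries for U minus each lowest piece of U):
  |U|=1: {4}:1  {5}:1
  |U|=2: {3,4}:1  {4,5}:2
  |U|=3: {3,4,5}:3
  |U|=4: {1,3,4,5}:3  {2,3,4,5}:3
  start at 0(s): 6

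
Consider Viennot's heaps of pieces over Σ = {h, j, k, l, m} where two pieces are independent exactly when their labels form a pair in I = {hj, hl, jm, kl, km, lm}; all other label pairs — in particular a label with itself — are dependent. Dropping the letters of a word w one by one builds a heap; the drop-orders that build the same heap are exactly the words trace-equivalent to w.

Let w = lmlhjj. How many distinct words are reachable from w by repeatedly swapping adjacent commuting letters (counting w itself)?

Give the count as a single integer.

15

0(l) covers ∅
1(m) covers ∅
2(l) covers 0:l
3(h) covers 1:m
4(j) covers 2:l
5(j) covers 4:j
floor of heap: 0:l, 1:m
completions by unplaced set U, small U first (add the entries for U minus each lowest piece of U):
  |U|=1: {3}:1  {5}:1
  |U|=2: {1,3}:1  {3,5}:2  {4,5}:1
  |U|=3: {1,3,5}:3  {2,4,5}:1  {3,4,5}:3
  |U|=4: {0,2,4,5}:1  {1,3,4,5}:6  {2,3,4,5}:4
  start at 0(l): 10
  start at 1(m): 5
sum over floor = 15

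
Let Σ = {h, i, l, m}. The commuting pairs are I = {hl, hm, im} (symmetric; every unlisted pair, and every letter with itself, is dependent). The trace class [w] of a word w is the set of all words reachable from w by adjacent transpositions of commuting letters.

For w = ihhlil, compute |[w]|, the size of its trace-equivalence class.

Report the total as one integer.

3

#0=i has no predecessor
#1=h depends on [0:i]
#2=h depends on [1:h]
#3=l depends on [0:i]
#4=i depends on [2:h, 3:l]
#5=l depends on [4:i]
sources: [0:i]
N(rest) = Σ N(rest − s) over sources s of rest; N(one piece) = 1:
  size 1 → [5]=1
  size 2 → [4,5]=1
  size 3 → [2,4,5]=1  [3,4,5]=1
  size 4 → [1,2,4,5]=1  [2,3,4,5]=2
  first=0(i) contributes 3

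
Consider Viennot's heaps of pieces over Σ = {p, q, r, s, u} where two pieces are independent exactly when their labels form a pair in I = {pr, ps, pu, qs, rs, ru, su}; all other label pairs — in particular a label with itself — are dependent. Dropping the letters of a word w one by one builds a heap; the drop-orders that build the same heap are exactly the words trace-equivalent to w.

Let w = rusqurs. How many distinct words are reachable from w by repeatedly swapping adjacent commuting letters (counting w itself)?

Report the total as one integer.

piece 0:r — minimal
piece 1:u — minimal
piece 2:s — minimal
piece 3:q rests on {0:r, 1:u}
piece 4:u rests on {3:q}
piece 5:r rests on {3:q}
piece 6:s rests on {2:s}
minimal pieces: {0:r, 1:u, 2:s}
ways to finish when only these pieces remain (= sum over removing one remaining piece with nothing left below it):
  1 left: {4}→1  {5}→1  {6}→1
  2 left: {2,6}→1  {4,5}→2  {4,6}→2  {5,6}→2
  3 left: {2,4,6}→3  {2,5,6}→3  {3,4,5}→2  {4,5,6}→6
  4 left: {0,3,4,5}→2  {1,3,4,5}→2  {2,4,5,6}→12  {3,4,5,6}→8
  5 left: {0,1,3,4,5}→4  {0,3,4,5,6}→10  {1,3,4,5,6}→10  {2,3,4,5,6}→20
  placing 0:r first → 30 extensions
  placing 1:u first → 30 extensions
  placing 2:s first → 24 extensions
total linear extensions = 84

84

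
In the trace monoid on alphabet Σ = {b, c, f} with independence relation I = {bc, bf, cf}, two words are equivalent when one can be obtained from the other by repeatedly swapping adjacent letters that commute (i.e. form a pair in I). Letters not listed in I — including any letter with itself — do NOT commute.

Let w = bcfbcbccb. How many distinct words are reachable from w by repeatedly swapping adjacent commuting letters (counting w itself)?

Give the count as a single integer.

630

0(b) covers ∅
1(c) covers ∅
2(f) covers ∅
3(b) covers 0:b
4(c) covers 1:c
5(b) covers 3:b
6(c) covers 4:c
7(c) covers 6:c
8(b) covers 5:b
floor of heap: 0:b, 1:c, 2:f
completions by unplaced set U, small U first (add the entries for U minus each lowest piece of U):
  |U|=1: {2}:1  {7}:1  {8}:1
  |U|=2: {2,7}:2  {2,8}:2  {5,8}:1  {6,7}:1  {7,8}:2
  |U|=3: {2,5,8}:3  {2,6,7}:3  {2,7,8}:6  {3,5,8}:1  {4,6,7}:1  {5,7,8}:3  {6,7,8}:3
  |U|=4: {0,3,5,8}:1  {1,4,6,7}:1  {2,3,5,8}:4  {2,4,6,7}:4  {2,5,7,8}:12  {2,6,7,8}:12  {3,5,7,8}:4  {4,6,7,8}:4  {5,6,7,8}:6
  |U|=5: {0,2,3,5,8}:5  {0,3,5,7,8}:5  {1,2,4,6,7}:5  {1,4,6,7,8}:5  {2,3,5,7,8}:20  {2,4,6,7,8}:20  {2,5,6,7,8}:30  {3,5,6,7,8}:10  {4,5,6,7,8}:10
  |U|=6: {0,2,3,5,7,8}:30  {0,3,5,6,7,8}:15  {1,2,4,6,7,8}:30  {1,4,5,6,7,8}:15  {2,3,5,6,7,8}:60  {2,4,5,6,7,8}:60  {3,4,5,6,7,8}:20
  |U|=7: {0,2,3,5,6,7,8}:105  {0,3,4,5,6,7,8}:35  {1,2,4,5,6,7,8}:105  {1,3,4,5,6,7,8}:35  {2,3,4,5,6,7,8}:140
  start at 0(b): 280
  start at 1(c): 280
  start at 2(f): 70
sum over floor = 630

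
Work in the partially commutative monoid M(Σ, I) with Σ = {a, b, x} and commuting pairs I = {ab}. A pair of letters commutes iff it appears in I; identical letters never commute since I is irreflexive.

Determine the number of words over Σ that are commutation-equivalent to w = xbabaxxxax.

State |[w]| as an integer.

6

piece 0:x — minimal
piece 1:b rests on {0:x}
piece 2:a rests on {0:x}
piece 3:b rests on {1:b}
piece 4:a rests on {2:a}
piece 5:x rests on {3:b, 4:a}
piece 6:x rests on {5:x}
piece 7:x rests on {6:x}
piece 8:a rests on {7:x}
piece 9:x rests on {8:a}
minimal pieces: {0:x}
ways to finish when only these pieces remain (= sum over removing one remaining piece with nothing left below it):
  1 left: {9}→1
  2 left: {8,9}→1
  3 left: {7,8,9}→1
  4 left: {6,7,8,9}→1
  5 left: {5,6,7,8,9}→1
  6 left: {3,5,6,7,8,9}→1  {4,5,6,7,8,9}→1
  7 left: {1,3,5,6,7,8,9}→1  {2,4,5,6,7,8,9}→1  {3,4,5,6,7,8,9}→2
  8 left: {1,3,4,5,6,7,8,9}→3  {2,3,4,5,6,7,8,9}→3
  placing 0:x first → 6 extensions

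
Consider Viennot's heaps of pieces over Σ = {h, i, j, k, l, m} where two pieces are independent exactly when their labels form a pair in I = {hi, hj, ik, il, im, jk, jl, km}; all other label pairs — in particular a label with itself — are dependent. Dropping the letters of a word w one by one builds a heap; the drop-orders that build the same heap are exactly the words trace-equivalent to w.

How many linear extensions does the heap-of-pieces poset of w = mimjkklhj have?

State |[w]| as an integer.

#0=m has no predecessor
#1=i has no predecessor
#2=m depends on [0:m]
#3=j depends on [1:i, 2:m]
#4=k has no predecessor
#5=k depends on [4:k]
#6=l depends on [2:m, 5:k]
#7=h depends on [6:l]
#8=j depends on [3:j]
sources: [0:m, 1:i, 4:k]
N(rest) = Σ N(rest − s) over sources s of rest; N(one piece) = 1:
  size 1 → [7]=1  [8]=1
  size 2 → [3,8]=1  [6,7]=1  [7,8]=2
  size 3 → [1,3,8]=1  [3,7,8]=3  [5,6,7]=1  [6,7,8]=3
  size 4 → [1,3,7,8]=4  [3,6,7,8]=6  [4,5,6,7]=1  [5,6,7,8]=4
  size 5 → [1,3,6,7,8]=10  [2,3,6,7,8]=6  [3,5,6,7,8]=10  [4,5,6,7,8]=5
  size 6 → [0,2,3,6,7,8]=6  [1,2,3,6,7,8]=16  [1,3,5,6,7,8]=20  [2,3,5,6,7,8]=16  [3,4,5,6,7,8]=15
  size 7 → [0,1,2,3,6,7,8]=22  [0,2,3,5,6,7,8]=22  [1,2,3,5,6,7,8]=52  [1,3,4,5,6,7,8]=35  [2,3,4,5,6,7,8]=31
  first=0(m) contributes 118
  first=1(i) contributes 53
  first=4(k) contributes 96
|[w]| = 267

267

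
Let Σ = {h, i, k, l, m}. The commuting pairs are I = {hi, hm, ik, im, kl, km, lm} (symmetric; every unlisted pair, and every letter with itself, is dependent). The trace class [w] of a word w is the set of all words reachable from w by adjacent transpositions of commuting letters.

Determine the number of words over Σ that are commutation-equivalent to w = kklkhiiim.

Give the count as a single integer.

621

0(k) covers ∅
1(k) covers 0:k
2(l) covers ∅
3(k) covers 1:k
4(h) covers 2:l, 3:k
5(i) covers 2:l
6(i) covers 5:i
7(i) covers 6:i
8(m) covers ∅
floor of heap: 0:k, 2:l, 8:m
completions by unplaced set U, small U first (add the entries for U minus each lowest piece of U):
  |U|=1: {4}:1  {7}:1  {8}:1
  |U|=2: {3,4}:1  {4,7}:2  {4,8}:2  {6,7}:1  {7,8}:2
  |U|=3: {1,3,4}:1  {3,4,7}:3  {3,4,8}:3  {4,6,7}:3  {4,7,8}:6  {5,6,7}:1  {6,7,8}:3
  |U|=4: {0,1,3,4}:1  {1,3,4,7}:4  {1,3,4,8}:4  {3,4,6,7}:6  {3,4,7,8}:12  {4,5,6,7}:4  {4,6,7,8}:12  {5,6,7,8}:4
  |U|=5: {0,1,3,4,7}:5  {0,1,3,4,8}:5  {1,3,4,6,7}:10  {1,3,4,7,8}:20  {2,4,5,6,7}:4  {3,4,5,6,7}:10  {3,4,6,7,8}:30  {4,5,6,7,8}:20
  |U|=6: {0,1,3,4,6,7}:15  {0,1,3,4,7,8}:30  {1,3,4,5,6,7}:20  {1,3,4,6,7,8}:60  {2,3,4,5,6,7}:14  {2,4,5,6,7,8}:24  {3,4,5,6,7,8}:60
  |U|=7: {0,1,3,4,5,6,7}:35  {0,1,3,4,6,7,8}:105  {1,2,3,4,5,6,7}:34  {1,3,4,5,6,7,8}:140  {2,3,4,5,6,7,8}:98
  start at 0(k): 272
  start at 2(l): 280
  start at 8(m): 69
sum over floor = 621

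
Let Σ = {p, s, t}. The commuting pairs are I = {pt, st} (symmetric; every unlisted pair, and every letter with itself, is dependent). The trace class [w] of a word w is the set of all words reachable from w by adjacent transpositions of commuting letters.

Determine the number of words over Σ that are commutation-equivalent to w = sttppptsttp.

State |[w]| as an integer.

462

piece 0:s — minimal
piece 1:t — minimal
piece 2:t rests on {1:t}
piece 3:p rests on {0:s}
piece 4:p rests on {3:p}
piece 5:p rests on {4:p}
piece 6:t rests on {2:t}
piece 7:s rests on {5:p}
piece 8:t rests on {6:t}
piece 9:t rests on {8:t}
piece 10:p rests on {7:s}
minimal pieces: {0:s, 1:t}
ways to finish when only these pieces remain (= sum over removing one remaining piece with nothing left below it):
  1 left: {9}→1  {10}→1
  2 left: {7,10}→1  {8,9}→1  {9,10}→2
  3 left: {5,7,10}→1  {6,8,9}→1  {7,9,10}→3  {8,9,10}→3
  4 left: {2,6,8,9}→1  {4,5,7,10}→1  {5,7,9,10}→4  {6,8,9,10}→4  {7,8,9,10}→6
  5 left: {1,2,6,8,9}→1  {2,6,8,9,10}→5  {3,4,5,7,10}→1  {4,5,7,9,10}→5  {5,7,8,9,10}→10  {6,7,8,9,10}→10
  6 left: {0,3,4,5,7,10}→1  {1,2,6,8,9,10}→6  {2,6,7,8,9,10}→15  {3,4,5,7,9,10}→6  {4,5,7,8,9,10}→15  {5,6,7,8,9,10}→20
  7 left: {0,3,4,5,7,9,10}→7  {1,2,6,7,8,9,10}→21  {2,5,6,7,8,9,10}→35  {3,4,5,7,8,9,10}→21  {4,5,6,7,8,9,10}→35
  8 left: {0,3,4,5,7,8,9,10}→28  {1,2,5,6,7,8,9,10}→56  {2,4,5,6,7,8,9,10}→70  {3,4,5,6,7,8,9,10}→56
  9 left: {0,3,4,5,6,7,8,9,10}→84  {1,2,4,5,6,7,8,9,10}→126  {2,3,4,5,6,7,8,9,10}→126
  placing 0:s first → 252 extensions
  placing 1:t first → 210 extensions
total linear extensions = 462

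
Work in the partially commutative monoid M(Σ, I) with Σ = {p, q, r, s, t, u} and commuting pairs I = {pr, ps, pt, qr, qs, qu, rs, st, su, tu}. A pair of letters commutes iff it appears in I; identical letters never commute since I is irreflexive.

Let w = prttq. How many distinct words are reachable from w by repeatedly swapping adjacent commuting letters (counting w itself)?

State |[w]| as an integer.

4

0(p) covers ∅
1(r) covers ∅
2(t) covers 1:r
3(t) covers 2:t
4(q) covers 0:p, 3:t
floor of heap: 0:p, 1:r
completions by unplaced set U, small U first (add the entries for U minus each lowest piece of U):
  |U|=1: {4}:1
  |U|=2: {0,4}:1  {3,4}:1
  |U|=3: {0,3,4}:2  {2,3,4}:1
  start at 0(p): 1
  start at 1(r): 3
sum over floor = 4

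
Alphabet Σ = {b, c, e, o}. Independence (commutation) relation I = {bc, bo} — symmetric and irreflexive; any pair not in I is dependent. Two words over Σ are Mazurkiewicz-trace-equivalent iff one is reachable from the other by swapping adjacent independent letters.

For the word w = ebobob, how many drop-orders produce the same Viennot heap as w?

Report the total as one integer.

10

0(e) covers ∅
1(b) covers 0:e
2(o) covers 0:e
3(b) covers 1:b
4(o) covers 2:o
5(b) covers 3:b
floor of heap: 0:e
completions by unplaced set U, small U first (add the entries for U minus each lowest piece of U):
  |U|=1: {4}:1  {5}:1
  |U|=2: {2,4}:1  {3,5}:1  {4,5}:2
  |U|=3: {1,3,5}:1  {2,4,5}:3  {3,4,5}:3
  |U|=4: {1,3,4,5}:4  {2,3,4,5}:6
  start at 0(e): 10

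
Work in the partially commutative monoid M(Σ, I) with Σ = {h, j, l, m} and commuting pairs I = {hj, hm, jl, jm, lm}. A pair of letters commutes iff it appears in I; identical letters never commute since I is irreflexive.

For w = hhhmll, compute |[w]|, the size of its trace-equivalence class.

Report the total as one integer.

0(h) covers ∅
1(h) covers 0:h
2(h) covers 1:h
3(m) covers ∅
4(l) covers 2:h
5(l) covers 4:l
floor of heap: 0:h, 3:m
completions by unplaced set U, small U first (add the entries for U minus each lowest piece of U):
  |U|=1: {3}:1  {5}:1
  |U|=2: {3,5}:2  {4,5}:1
  |U|=3: {2,4,5}:1  {3,4,5}:3
  |U|=4: {1,2,4,5}:1  {2,3,4,5}:4
  start at 0(h): 5
  start at 3(m): 1
sum over floor = 6

6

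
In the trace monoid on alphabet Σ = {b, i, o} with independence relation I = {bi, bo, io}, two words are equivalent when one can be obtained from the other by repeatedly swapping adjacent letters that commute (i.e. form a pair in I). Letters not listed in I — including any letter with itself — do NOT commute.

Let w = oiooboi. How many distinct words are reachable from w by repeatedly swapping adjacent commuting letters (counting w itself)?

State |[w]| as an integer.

105

piece 0:o — minimal
piece 1:i — minimal
piece 2:o rests on {0:o}
piece 3:o rests on {2:o}
piece 4:b — minimal
piece 5:o rests on {3:o}
piece 6:i rests on {1:i}
minimal pieces: {0:o, 1:i, 4:b}
ways to finish when only these pieces remain (= sum over removing one remaining piece with nothing left below it):
  1 left: {4}→1  {5}→1  {6}→1
  2 left: {1,6}→1  {3,5}→1  {4,5}→2  {4,6}→2  {5,6}→2
  3 left: {1,4,6}→3  {1,5,6}→3  {2,3,5}→1  {3,4,5}→3  {3,5,6}→3  {4,5,6}→6
  4 left: {0,2,3,5}→1  {1,3,5,6}→6  {1,4,5,6}→12  {2,3,4,5}→4  {2,3,5,6}→4  {3,4,5,6}→12
  5 left: {0,2,3,4,5}→5  {0,2,3,5,6}→5  {1,2,3,5,6}→10  {1,3,4,5,6}→30  {2,3,4,5,6}→20
  placing 0:o first → 60 extensions
  placing 1:i first → 30 extensions
  placing 4:b first → 15 extensions
total linear extensions = 105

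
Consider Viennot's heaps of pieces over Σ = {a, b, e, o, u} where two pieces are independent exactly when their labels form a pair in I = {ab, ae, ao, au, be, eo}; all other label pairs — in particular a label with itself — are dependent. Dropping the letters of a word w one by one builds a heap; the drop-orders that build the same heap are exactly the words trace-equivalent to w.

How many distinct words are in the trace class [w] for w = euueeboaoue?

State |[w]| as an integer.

drop 0:e onto floor
drop 1:u onto {0:e}
drop 2:u onto {1:u}
drop 3:e onto {2:u}
drop 4:e onto {3:e}
drop 5:b onto {2:u}
drop 6:o onto {5:b}
drop 7:a onto floor
drop 8:o onto {6:o}
drop 9:u onto {4:e, 8:o}
drop 10:e onto {9:u}
ground layer = {0:e, 7:a}
drop-orders for the pieces not yet dropped (sum over which currently-grounded one goes next):
  1 to go: {7} 1  {10} 1
  2 to go: {7,10} 2  {9,10} 1
  3 to go: {4,9,10} 1  {7,9,10} 3  {8,9,10} 1
  4 to go: {3,4,9,10} 1  {4,7,9,10} 4  {4,8,9,10} 2  {6,8,9,10} 1  {7,8,9,10} 4
  5 to go: {3,4,7,9,10} 5  {3,4,8,9,10} 3  {4,6,8,9,10} 3  {4,7,8,9,10} 10  {5,6,8,9,10} 1  {6,7,8,9,10} 5
  6 to go: {3,4,6,8,9,10} 6  {3,4,7,8,9,10} 18  {4,5,6,8,9,10} 4  {4,6,7,8,9,10} 18  {5,6,7,8,9,10} 6
  7 to go: {3,4,5,6,8,9,10} 10  {3,4,6,7,8,9,10} 42  {4,5,6,7,8,9,10} 28
  8 to go: {2,3,4,5,6,8,9,10} 10  {3,4,5,6,7,8,9,10} 80
  9 to go: {1,2,3,4,5,6,8,9,10} 10  {2,3,4,5,6,7,8,9,10} 90
  if 0:e drops first: 100 orders
  if 7:a drops first: 10 orders
heap linearizations: 110

110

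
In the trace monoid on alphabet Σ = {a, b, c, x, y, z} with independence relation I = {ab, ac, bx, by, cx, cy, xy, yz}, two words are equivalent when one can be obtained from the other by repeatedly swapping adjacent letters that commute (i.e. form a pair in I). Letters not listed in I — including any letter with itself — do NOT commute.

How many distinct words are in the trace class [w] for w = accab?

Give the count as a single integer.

10

0(a) covers ∅
1(c) covers ∅
2(c) covers 1:c
3(a) covers 0:a
4(b) covers 2:c
floor of heap: 0:a, 1:c
completions by unplaced set U, small U first (add the entries for U minus each lowest piece of U):
  |U|=1: {3}:1  {4}:1
  |U|=2: {0,3}:1  {2,4}:1  {3,4}:2
  |U|=3: {0,3,4}:3  {1,2,4}:1  {2,3,4}:3
  start at 0(a): 4
  start at 1(c): 6
sum over floor = 10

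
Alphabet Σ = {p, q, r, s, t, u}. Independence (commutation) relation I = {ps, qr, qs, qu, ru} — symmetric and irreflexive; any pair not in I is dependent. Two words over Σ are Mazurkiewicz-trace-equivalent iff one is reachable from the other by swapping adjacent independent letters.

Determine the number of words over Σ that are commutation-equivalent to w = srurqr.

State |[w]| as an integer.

24

#0=s has no predecessor
#1=r depends on [0:s]
#2=u depends on [0:s]
#3=r depends on [1:r]
#4=q has no predecessor
#5=r depends on [3:r]
sources: [0:s, 4:q]
N(rest) = Σ N(rest − s) over sources s of rest; N(one piece) = 1:
  size 1 → [2]=1  [4]=1  [5]=1
  size 2 → [2,4]=2  [2,5]=2  [3,5]=1  [4,5]=2
  size 3 → [1,3,5]=1  [2,3,5]=3  [2,4,5]=6  [3,4,5]=3
  size 4 → [1,2,3,5]=4  [1,3,4,5]=4  [2,3,4,5]=12
  first=0(s) contributes 20
  first=4(q) contributes 4
|[w]| = 24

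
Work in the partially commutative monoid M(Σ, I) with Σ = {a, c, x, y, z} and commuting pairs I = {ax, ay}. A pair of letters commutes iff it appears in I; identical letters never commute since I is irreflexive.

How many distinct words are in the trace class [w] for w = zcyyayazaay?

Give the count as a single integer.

30

0(z) covers ∅
1(c) covers 0:z
2(y) covers 1:c
3(y) covers 2:y
4(a) covers 1:c
5(y) covers 3:y
6(a) covers 4:a
7(z) covers 5:y, 6:a
8(a) covers 7:z
9(a) covers 8:a
10(y) covers 7:z
floor of heap: 0:z
completions by unplaced set U, small U first (add the entries for U minus each lowest piece of U):
  |U|=1: {9}:1  {10}:1
  |U|=2: {8,9}:1  {9,10}:2
  |U|=3: {8,9,10}:3
  |U|=4: {7,8,9,10}:3
  |U|=5: {5,7,8,9,10}:3  {6,7,8,9,10}:3
  |U|=6: {3,5,7,8,9,10}:3  {4,6,7,8,9,10}:3  {5,6,7,8,9,10}:6
  |U|=7: {2,3,5,7,8,9,10}:3  {3,5,6,7,8,9,10}:9  {4,5,6,7,8,9,10}:9
  |U|=8: {2,3,5,6,7,8,9,10}:12  {3,4,5,6,7,8,9,10}:18
  |U|=9: {2,3,4,5,6,7,8,9,10}:30
  start at 0(z): 30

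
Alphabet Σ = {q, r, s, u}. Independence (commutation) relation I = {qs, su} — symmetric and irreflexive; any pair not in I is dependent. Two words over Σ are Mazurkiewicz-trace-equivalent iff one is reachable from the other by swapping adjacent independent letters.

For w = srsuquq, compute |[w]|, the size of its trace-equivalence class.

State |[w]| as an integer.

piece 0:s — minimal
piece 1:r rests on {0:s}
piece 2:s rests on {1:r}
piece 3:u rests on {1:r}
piece 4:q rests on {3:u}
piece 5:u rests on {4:q}
piece 6:q rests on {5:u}
minimal pieces: {0:s}
ways to finish when only these pieces remain (= sum over removing one remaining piece with nothing left below it):
  1 left: {2}→1  {6}→1
  2 left: {2,6}→2  {5,6}→1
  3 left: {2,5,6}→3  {4,5,6}→1
  4 left: {2,4,5,6}→4  {3,4,5,6}→1
  5 left: {2,3,4,5,6}→5
  placing 0:s first → 5 extensions

5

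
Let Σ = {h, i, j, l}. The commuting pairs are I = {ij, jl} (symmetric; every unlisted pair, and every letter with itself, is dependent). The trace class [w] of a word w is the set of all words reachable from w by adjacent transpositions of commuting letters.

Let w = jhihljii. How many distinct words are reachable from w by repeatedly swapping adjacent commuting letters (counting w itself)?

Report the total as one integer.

4

piece 0:j — minimal
piece 1:h rests on {0:j}
piece 2:i rests on {1:h}
piece 3:h rests on {2:i}
piece 4:l rests on {3:h}
piece 5:j rests on {3:h}
piece 6:i rests on {4:l}
piece 7:i rests on {6:i}
minimal pieces: {0:j}
ways to finish when only these pieces remain (= sum over removing one remaining piece with nothing left below it):
  1 left: {5}→1  {7}→1
  2 left: {5,7}→2  {6,7}→1
  3 left: {4,6,7}→1  {5,6,7}→3
  4 left: {4,5,6,7}→4
  5 left: {3,4,5,6,7}→4
  6 left: {2,3,4,5,6,7}→4
  placing 0:j first → 4 extensions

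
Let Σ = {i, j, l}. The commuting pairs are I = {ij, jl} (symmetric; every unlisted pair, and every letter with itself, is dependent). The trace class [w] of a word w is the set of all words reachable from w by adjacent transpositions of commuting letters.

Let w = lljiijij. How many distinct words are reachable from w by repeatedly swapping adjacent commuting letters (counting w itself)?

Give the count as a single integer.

piece 0:l — minimal
piece 1:l rests on {0:l}
piece 2:j — minimal
piece 3:i rests on {1:l}
piece 4:i rests on {3:i}
piece 5:j rests on {2:j}
piece 6:i rests on {4:i}
piece 7:j rests on {5:j}
minimal pieces: {0:l, 2:j}
ways to finish when only these pieces remain (= sum over removing one remaining piece with nothing left below it):
  1 left: {6}→1  {7}→1
  2 left: {4,6}→1  {5,7}→1  {6,7}→2
  3 left: {2,5,7}→1  {3,4,6}→1  {4,6,7}→3  {5,6,7}→3
  4 left: {1,3,4,6}→1  {2,5,6,7}→4  {3,4,6,7}→4  {4,5,6,7}→6
  5 left: {0,1,3,4,6}→1  {1,3,4,6,7}→5  {2,4,5,6,7}→10  {3,4,5,6,7}→10
  6 left: {0,1,3,4,6,7}→6  {1,3,4,5,6,7}→15  {2,3,4,5,6,7}→20
  placing 0:l first → 35 extensions
  placing 2:j first → 21 extensions
total linear extensions = 56

56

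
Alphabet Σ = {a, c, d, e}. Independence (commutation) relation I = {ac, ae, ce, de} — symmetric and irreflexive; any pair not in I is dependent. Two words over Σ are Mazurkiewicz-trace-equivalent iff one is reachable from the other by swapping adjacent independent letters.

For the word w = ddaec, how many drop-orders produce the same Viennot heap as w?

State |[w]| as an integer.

drop 0:d onto floor
drop 1:d onto {0:d}
drop 2:a onto {1:d}
drop 3:e onto floor
drop 4:c onto {1:d}
ground layer = {0:d, 3:e}
drop-orders for the pieces not yet dropped (sum over which currently-grounded one goes next):
  1 to go: {2} 1  {3} 1  {4} 1
  2 to go: {2,3} 2  {2,4} 2  {3,4} 2
  3 to go: {1,2,4} 2  {2,3,4} 6
  if 0:d drops first: 8 orders
  if 3:e drops first: 2 orders
heap linearizations: 10

10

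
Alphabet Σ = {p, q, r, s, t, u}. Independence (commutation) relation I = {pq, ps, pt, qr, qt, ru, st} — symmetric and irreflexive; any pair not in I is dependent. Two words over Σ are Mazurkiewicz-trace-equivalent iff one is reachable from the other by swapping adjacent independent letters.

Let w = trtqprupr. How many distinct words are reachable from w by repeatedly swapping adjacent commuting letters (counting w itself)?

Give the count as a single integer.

0(t) covers ∅
1(r) covers 0:t
2(t) covers 1:r
3(q) covers ∅
4(p) covers 1:r
5(r) covers 2:t, 4:p
6(u) covers 2:t, 3:q, 4:p
7(p) covers 5:r, 6:u
8(r) covers 7:p
floor of heap: 0:t, 3:q
completions by unplaced set U, small U first (add the entries for U minus each lowest piece of U):
  |U|=1: {8}:1
  |U|=2: {7,8}:1
  |U|=3: {5,7,8}:1  {6,7,8}:1
  |U|=4: {3,6,7,8}:1  {5,6,7,8}:2
  |U|=5: {2,5,6,7,8}:2  {3,5,6,7,8}:3  {4,5,6,7,8}:2
  |U|=6: {2,3,5,6,7,8}:5  {2,4,5,6,7,8}:4  {3,4,5,6,7,8}:5
  |U|=7: {1,2,4,5,6,7,8}:4  {2,3,4,5,6,7,8}:14
  start at 0(t): 18
  start at 3(q): 4
sum over floor = 22

22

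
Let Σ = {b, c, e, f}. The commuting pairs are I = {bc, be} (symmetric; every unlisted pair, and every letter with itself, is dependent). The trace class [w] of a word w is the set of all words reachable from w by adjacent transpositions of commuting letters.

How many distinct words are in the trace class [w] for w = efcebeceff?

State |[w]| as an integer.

#0=e has no predecessor
#1=f depends on [0:e]
#2=c depends on [1:f]
#3=e depends on [2:c]
#4=b depends on [1:f]
#5=e depends on [3:e]
#6=c depends on [5:e]
#7=e depends on [6:c]
#8=f depends on [4:b, 7:e]
#9=f depends on [8:f]
sources: [0:e]
N(rest) = Σ N(rest − s) over sources s of rest; N(one piece) = 1:
  size 1 → [9]=1
  size 2 → [8,9]=1
  size 3 → [4,8,9]=1  [7,8,9]=1
  size 4 → [4,7,8,9]=2  [6,7,8,9]=1
  size 5 → [4,6,7,8,9]=3  [5,6,7,8,9]=1
  size 6 → [3,5,6,7,8,9]=1  [4,5,6,7,8,9]=4
  size 7 → [2,3,5,6,7,8,9]=1  [3,4,5,6,7,8,9]=5
  size 8 → [2,3,4,5,6,7,8,9]=6
  first=0(e) contributes 6

6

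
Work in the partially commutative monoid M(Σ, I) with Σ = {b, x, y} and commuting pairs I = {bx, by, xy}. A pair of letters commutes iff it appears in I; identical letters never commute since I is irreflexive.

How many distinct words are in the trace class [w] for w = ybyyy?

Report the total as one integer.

piece 0:y — minimal
piece 1:b — minimal
piece 2:y rests on {0:y}
piece 3:y rests on {2:y}
piece 4:y rests on {3:y}
minimal pieces: {0:y, 1:b}
ways to finish when only these pieces remain (= sum over removing one remaining piece with nothing left below it):
  1 left: {1}→1  {4}→1
  2 left: {1,4}→2  {3,4}→1
  3 left: {1,3,4}→3  {2,3,4}→1
  placing 0:y first → 4 extensions
  placing 1:b first → 1 extensions
total linear extensions = 5

5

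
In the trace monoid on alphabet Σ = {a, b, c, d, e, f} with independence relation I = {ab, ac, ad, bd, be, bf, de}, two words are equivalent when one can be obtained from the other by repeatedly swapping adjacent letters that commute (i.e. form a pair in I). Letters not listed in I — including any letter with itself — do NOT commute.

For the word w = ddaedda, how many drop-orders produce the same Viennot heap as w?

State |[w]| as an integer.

0(d) covers ∅
1(d) covers 0:d
2(a) covers ∅
3(e) covers 2:a
4(d) covers 1:d
5(d) covers 4:d
6(a) covers 3:e
floor of heap: 0:d, 2:a
completions by unplaced set U, small U first (add the entries for U minus each lowest piece of U):
  |U|=1: {5}:1  {6}:1
  |U|=2: {3,6}:1  {4,5}:1  {5,6}:2
  |U|=3: {1,4,5}:1  {2,3,6}:1  {3,5,6}:3  {4,5,6}:3
  |U|=4: {0,1,4,5}:1  {1,4,5,6}:4  {2,3,5,6}:4  {3,4,5,6}:6
  |U|=5: {0,1,4,5,6}:5  {1,3,4,5,6}:10  {2,3,4,5,6}:10
  start at 0(d): 20
  start at 2(a): 15
sum over floor = 35

35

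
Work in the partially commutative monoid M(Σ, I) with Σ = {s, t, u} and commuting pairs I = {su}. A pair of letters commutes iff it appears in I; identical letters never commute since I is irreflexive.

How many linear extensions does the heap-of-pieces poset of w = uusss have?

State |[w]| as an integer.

0(u) covers ∅
1(u) covers 0:u
2(s) covers ∅
3(s) covers 2:s
4(s) covers 3:s
floor of heap: 0:u, 2:s
completions by unplaced set U, small U first (add the entries for U minus each lowest piece of U):
  |U|=1: {1}:1  {4}:1
  |U|=2: {0,1}:1  {1,4}:2  {3,4}:1
  |U|=3: {0,1,4}:3  {1,3,4}:3  {2,3,4}:1
  start at 0(u): 4
  start at 2(s): 6
sum over floor = 10

10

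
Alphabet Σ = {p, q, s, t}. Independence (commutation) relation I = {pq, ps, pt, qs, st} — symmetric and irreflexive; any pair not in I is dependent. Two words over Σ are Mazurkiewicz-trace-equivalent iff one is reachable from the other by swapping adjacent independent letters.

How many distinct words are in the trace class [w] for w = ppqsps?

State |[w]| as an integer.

0(p) covers ∅
1(p) covers 0:p
2(q) covers ∅
3(s) covers ∅
4(p) covers 1:p
5(s) covers 3:s
floor of heap: 0:p, 2:q, 3:s
completions by unplaced set U, small U first (add the entries for U minus each lowest piece of U):
  |U|=1: {2}:1  {4}:1  {5}:1
  |U|=2: {1,4}:1  {2,4}:2  {2,5}:2  {3,5}:1  {4,5}:2
  |U|=3: {0,1,4}:1  {1,2,4}:3  {1,4,5}:3  {2,3,5}:3  {2,4,5}:6  {3,4,5}:3
  |U|=4: {0,1,2,4}:4  {0,1,4,5}:4  {1,2,4,5}:12  {1,3,4,5}:6  {2,3,4,5}:12
  start at 0(p): 30
  start at 2(q): 10
  start at 3(s): 20
sum over floor = 60

60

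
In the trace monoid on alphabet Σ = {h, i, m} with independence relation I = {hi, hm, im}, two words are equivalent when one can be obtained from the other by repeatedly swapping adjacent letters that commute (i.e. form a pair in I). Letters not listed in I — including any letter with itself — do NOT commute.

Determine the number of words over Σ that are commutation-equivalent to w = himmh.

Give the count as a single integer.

drop 0:h onto floor
drop 1:i onto floor
drop 2:m onto floor
drop 3:m onto {2:m}
drop 4:h onto {0:h}
ground layer = {0:h, 1:i, 2:m}
drop-orders for the pieces not yet dropped (sum over which currently-grounded one goes next):
  1 to go: {1} 1  {3} 1  {4} 1
  2 to go: {0,4} 1  {1,3} 2  {1,4} 2  {2,3} 1  {3,4} 2
  3 to go: {0,1,4} 3  {0,3,4} 3  {1,2,3} 3  {1,3,4} 6  {2,3,4} 3
  if 0:h drops first: 12 orders
  if 1:i drops first: 6 orders
  if 2:m drops first: 12 orders
heap linearizations: 30

30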